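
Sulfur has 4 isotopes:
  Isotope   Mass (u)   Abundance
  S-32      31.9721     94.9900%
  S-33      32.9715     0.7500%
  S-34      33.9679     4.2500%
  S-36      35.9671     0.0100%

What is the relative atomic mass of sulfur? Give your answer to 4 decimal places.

32.0648 u

Weight each isotope mass by its fractional abundance: 0.949900 × 31.9721 + 0.007500 × 32.9715 + 0.042500 × 33.9679 + 0.000100 × 35.9671
= 30.37030 + 0.24729 + 1.44364 + 0.00360 = 32.06483 u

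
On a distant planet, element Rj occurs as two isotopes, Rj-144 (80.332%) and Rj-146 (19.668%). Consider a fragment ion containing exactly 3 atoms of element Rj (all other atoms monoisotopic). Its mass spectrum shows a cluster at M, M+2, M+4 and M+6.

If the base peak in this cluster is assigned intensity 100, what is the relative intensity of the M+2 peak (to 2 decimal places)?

73.45

(0.80332 + 0.19668)^3 gives M 0.5184, M+2 0.3808, M+4 0.0932, M+6 0.0076; the largest is M.
P(M) = C(3,0) × 0.80332^3 × 0.19668^0 = 1 × 0.51840089 × 1.0000 = 0.518401 (base)
P(M+2) = C(3,1) × 0.80332^2 × 0.19668^1 = 3 × 0.64532302 × 0.19668 = 0.380766
Relative intensity = 0.380766 / 0.518401 × 100 = 73.45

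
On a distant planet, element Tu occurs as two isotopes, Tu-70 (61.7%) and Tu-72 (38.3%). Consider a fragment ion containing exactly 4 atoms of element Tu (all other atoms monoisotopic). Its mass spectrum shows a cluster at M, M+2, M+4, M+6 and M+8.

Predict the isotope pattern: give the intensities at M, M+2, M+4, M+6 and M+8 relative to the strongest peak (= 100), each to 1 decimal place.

Expanding (0.617 + 0.383)^4:
P(M) = 0.617^4 = 0.144924
P(M+2) = 4 × 0.617^3 × 0.383^1 = 0.359844
P(M+4) = 6 × 0.617^2 × 0.383^2 = 0.335057
P(M+6) = 4 × 0.617^1 × 0.383^3 = 0.138657
P(M+8) = 0.383^4 = 0.021518
The M+2 peak is largest (0.359844); scaling to 100 gives 40.3 : 100.0 : 93.1 : 38.5 : 6.0.

40.3 : 100.0 : 93.1 : 38.5 : 6.0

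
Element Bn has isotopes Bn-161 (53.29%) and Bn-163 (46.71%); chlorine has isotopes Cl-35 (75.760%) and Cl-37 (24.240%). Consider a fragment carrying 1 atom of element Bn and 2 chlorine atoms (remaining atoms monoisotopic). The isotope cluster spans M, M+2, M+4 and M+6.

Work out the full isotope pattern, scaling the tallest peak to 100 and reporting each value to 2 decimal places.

65.94 : 100.00 : 43.74 : 5.92

Element Bn pattern (n=1): 0.5329 : 0.4671
Chlorine pattern (n=2): 0.57395776 : 0.36728448 : 0.05875776
Convolve the two distributions (both contribute in 2-u steps):
  M: 0.5329×0.57395776 = 0.305862
  M+2: 0.5329×0.36728448 + 0.4671×0.57395776 = 0.463822
  M+4: 0.5329×0.05875776 + 0.4671×0.36728448 = 0.202871
  M+6: 0.4671×0.05875776 = 0.027446
Scale to base peak (0.463822) = 100: 65.94 : 100.00 : 43.74 : 5.92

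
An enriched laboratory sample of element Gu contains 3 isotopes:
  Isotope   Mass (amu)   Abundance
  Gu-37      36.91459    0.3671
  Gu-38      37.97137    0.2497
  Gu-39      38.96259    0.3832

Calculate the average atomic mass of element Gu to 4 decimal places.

37.9633 amu

The abundance-weighted mean is 0.3671 × 36.91459 + 0.2497 × 37.97137 + 0.3832 × 38.96259
= 13.551346 + 9.481451 + 14.930464 = 37.963261 amu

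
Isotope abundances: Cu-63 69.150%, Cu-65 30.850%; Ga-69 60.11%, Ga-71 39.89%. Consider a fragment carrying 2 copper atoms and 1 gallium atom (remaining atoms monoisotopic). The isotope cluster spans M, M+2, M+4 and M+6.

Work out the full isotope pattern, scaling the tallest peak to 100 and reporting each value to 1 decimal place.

64.3 : 100.0 : 50.8 : 8.5

Copper pattern (n=2): 0.47817225 : 0.4266555 : 0.09517225
Gallium pattern (n=1): 0.6011 : 0.3989
Convolve the two distributions (both contribute in 2-u steps):
  M: 0.47817225×0.6011 = 0.287429
  M+2: 0.47817225×0.3989 + 0.4266555×0.6011 = 0.447206
  M+4: 0.4266555×0.3989 + 0.09517225×0.6011 = 0.227401
  M+6: 0.09517225×0.3989 = 0.037964
Scale to base peak (0.447206) = 100: 64.3 : 100.0 : 50.8 : 8.5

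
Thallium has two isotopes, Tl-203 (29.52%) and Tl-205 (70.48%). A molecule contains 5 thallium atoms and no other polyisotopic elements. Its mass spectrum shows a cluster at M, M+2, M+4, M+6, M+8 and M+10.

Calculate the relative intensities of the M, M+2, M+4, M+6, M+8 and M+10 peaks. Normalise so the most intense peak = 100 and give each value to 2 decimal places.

The 5 Tl atoms are independent, so intensities follow the terms of (0.2952 + 0.7048)^5.
P(M) = 0.2952^5 = 0.002242
P(M+2) = 5 × 0.2952^4 × 0.7048^1 = 0.026761
P(M+4) = 10 × 0.2952^3 × 0.7048^2 = 0.127785
P(M+6) = 10 × 0.2952^2 × 0.7048^3 = 0.305092
P(M+8) = 5 × 0.2952^1 × 0.7048^4 = 0.364208
P(M+10) = 0.7048^5 = 0.173912
The M+8 peak is largest (0.364208); scaling to 100 gives 0.62 : 7.35 : 35.09 : 83.77 : 100.00 : 47.75.

0.62 : 7.35 : 35.09 : 83.77 : 100.00 : 47.75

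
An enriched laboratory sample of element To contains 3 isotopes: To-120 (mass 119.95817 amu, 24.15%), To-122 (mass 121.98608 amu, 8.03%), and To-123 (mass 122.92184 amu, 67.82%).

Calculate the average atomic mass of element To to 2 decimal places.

Average mass = Σ (abundance × isotope mass) = 0.2415 × 119.95817 + 0.0803 × 121.98608 + 0.6782 × 122.92184
= 28.969898 + 9.795482 + 83.365592 = 122.130972 amu

122.13 amu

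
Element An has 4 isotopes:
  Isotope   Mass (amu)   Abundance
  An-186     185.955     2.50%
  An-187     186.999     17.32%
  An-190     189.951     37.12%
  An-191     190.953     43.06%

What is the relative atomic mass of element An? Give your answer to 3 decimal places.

189.771 amu

Weight each isotope mass by its fractional abundance: 0.0250 × 185.955 + 0.1732 × 186.999 + 0.3712 × 189.951 + 0.4306 × 190.953
= 4.6489 + 32.3882 + 70.5098 + 82.2244 = 189.7713 amu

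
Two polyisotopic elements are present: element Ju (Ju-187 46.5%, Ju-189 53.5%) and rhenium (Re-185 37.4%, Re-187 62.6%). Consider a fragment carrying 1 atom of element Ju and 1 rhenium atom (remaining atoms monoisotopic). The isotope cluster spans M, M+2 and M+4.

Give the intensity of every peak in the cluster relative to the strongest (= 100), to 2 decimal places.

35.41 : 100.00 : 68.18

Element Ju pattern (n=1): 0.4650 : 0.5350
Rhenium pattern (n=1): 0.3740 : 0.6260
Convolve the two distributions (both contribute in 2-u steps):
  M: 0.4650×0.3740 = 0.173910
  M+2: 0.4650×0.6260 + 0.5350×0.3740 = 0.491180
  M+4: 0.5350×0.6260 = 0.334910
Scale to base peak (0.491180) = 100: 35.41 : 100.00 : 68.18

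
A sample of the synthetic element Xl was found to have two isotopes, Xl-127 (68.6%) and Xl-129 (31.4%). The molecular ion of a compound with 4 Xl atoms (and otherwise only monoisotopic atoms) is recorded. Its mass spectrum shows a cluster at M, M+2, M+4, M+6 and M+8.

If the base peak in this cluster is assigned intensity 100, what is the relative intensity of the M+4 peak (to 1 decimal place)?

Term probabilities: M 0.2215, M+2 0.4055, M+4 0.2784, M+6 0.0850, M+8 0.0097. Base peak = M+2.
P(M+2) = C(4,1) × 0.686^3 × 0.314^1 = 4 × 0.32282886 × 0.3140 = 0.405473 (base)
P(M+4) = C(4,2) × 0.686^2 × 0.314^2 = 6 × 0.470596 × 0.098596 = 0.278393
Relative intensity = 0.278393 / 0.405473 × 100 = 68.7

68.7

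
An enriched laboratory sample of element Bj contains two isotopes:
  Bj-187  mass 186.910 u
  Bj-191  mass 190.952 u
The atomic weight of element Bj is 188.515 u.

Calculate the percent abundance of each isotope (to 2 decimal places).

With x = fraction of Bj-187 (so Bj-191 is 1 − x):
186.910·x + 190.952·(1 − x) = 188.515
(186.910 − 190.952)·x = 188.515 − 190.952
x = -2.437 / -4.042 = 0.60292 → 60.29% Bj-187, 39.71% Bj-191.

Bj-187: 60.29%, Bj-191: 39.71%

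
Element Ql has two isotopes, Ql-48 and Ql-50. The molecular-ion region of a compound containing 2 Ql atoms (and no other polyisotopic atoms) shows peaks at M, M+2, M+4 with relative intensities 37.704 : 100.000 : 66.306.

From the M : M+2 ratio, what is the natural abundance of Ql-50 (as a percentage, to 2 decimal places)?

57.01%

Write p for the Ql-48 fraction. I(M+2)/I(M) = [C(2,1)·p^1·(1−p)] / p^2 = 2·(1−p)/p = 100.000/37.704 = 2.6522
(1−p)/p = 2.6522/2 = 1.3261  ⇒  p = 1/(1 + 1.3261) = 0.4299
Ql-48: 42.99%, Ql-50: 57.01%.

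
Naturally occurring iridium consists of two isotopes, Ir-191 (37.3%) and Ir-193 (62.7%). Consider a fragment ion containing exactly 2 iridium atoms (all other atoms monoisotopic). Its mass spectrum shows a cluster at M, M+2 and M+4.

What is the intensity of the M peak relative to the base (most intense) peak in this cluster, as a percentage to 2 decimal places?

29.74%

Term probabilities: M 0.1391, M+2 0.4677, M+4 0.3931. Base peak = M+2.
P(M+2) = C(2,1) × 0.373^1 × 0.627^1 = 2 × 0.3730 × 0.6270 = 0.467742 (base)
P(M) = C(2,0) × 0.373^2 × 0.627^0 = 1 × 0.139129 × 1.0000 = 0.139129
Relative intensity = 0.139129 / 0.467742 × 100 = 29.74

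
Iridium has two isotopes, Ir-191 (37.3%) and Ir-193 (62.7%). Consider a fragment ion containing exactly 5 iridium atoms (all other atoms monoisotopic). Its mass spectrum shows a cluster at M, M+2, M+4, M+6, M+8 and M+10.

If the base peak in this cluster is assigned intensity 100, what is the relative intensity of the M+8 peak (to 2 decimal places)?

(0.373 + 0.627)^5 gives M 0.0072, M+2 0.0607, M+4 0.2040, M+6 0.3429, M+8 0.2882, M+10 0.0969; the largest is M+6.
P(M+6) = C(5,3) × 0.373^2 × 0.627^3 = 10 × 0.139129 × 0.24649188 = 0.342942 (base)
P(M+8) = C(5,4) × 0.373^1 × 0.627^4 = 5 × 0.3730 × 0.15455041 = 0.288237
Relative intensity = 0.288237 / 0.342942 × 100 = 84.05

84.05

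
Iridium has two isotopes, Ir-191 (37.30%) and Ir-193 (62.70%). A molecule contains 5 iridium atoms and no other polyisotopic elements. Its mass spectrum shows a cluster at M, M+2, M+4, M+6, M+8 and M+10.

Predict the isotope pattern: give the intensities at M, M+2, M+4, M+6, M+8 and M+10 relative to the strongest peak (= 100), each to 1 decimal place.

Expanding (0.3730 + 0.6270)^5:
P(M) = 0.3730^5 = 0.007220
P(M+2) = 5 × 0.3730^4 × 0.6270^1 = 0.060684
P(M+4) = 10 × 0.3730^3 × 0.6270^2 = 0.204015
P(M+6) = 10 × 0.3730^2 × 0.6270^3 = 0.342942
P(M+8) = 5 × 0.3730^1 × 0.6270^4 = 0.288237
P(M+10) = 0.6270^5 = 0.096903
The M+6 peak is largest (0.342942); scaling to 100 gives 2.1 : 17.7 : 59.5 : 100.0 : 84.0 : 28.3.

2.1 : 17.7 : 59.5 : 100.0 : 84.0 : 28.3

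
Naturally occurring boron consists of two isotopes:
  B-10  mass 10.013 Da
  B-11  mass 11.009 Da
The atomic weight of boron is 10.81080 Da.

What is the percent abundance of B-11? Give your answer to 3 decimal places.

80.100%

Let x be the fractional abundance of B-10; then B-11 has abundance 1 − x.
10.013·x + 11.009·(1 − x) = 10.81080
(10.013 − 11.009)·x = 10.81080 − 11.009
x = -0.19820 / -0.996 = 0.19900 → 19.900% B-10, 80.100% B-11.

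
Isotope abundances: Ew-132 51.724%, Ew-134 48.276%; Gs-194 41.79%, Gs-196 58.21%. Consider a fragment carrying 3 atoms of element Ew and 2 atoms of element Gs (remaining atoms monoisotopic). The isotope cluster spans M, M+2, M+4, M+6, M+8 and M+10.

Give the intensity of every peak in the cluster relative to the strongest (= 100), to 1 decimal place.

7.4 : 41.3 : 91.3 : 100.0 : 54.2 : 11.7

Element Ew pattern (n=3): 0.13838095 : 0.3874688 : 0.36163955 : 0.1125107
Element Gs pattern (n=2): 0.17464041 : 0.48651918 : 0.33884041
Convolve the two distributions (both contribute in 2-u steps):
  M: 0.13838095×0.17464041 = 0.024167
  M+2: 0.13838095×0.48651918 + 0.3874688×0.17464041 = 0.134993
  M+4: 0.13838095×0.33884041 + 0.3874688×0.48651918 + 0.36163955×0.17464041 = 0.298557
  M+6: 0.3874688×0.33884041 + 0.36163955×0.48651918 + 0.1125107×0.17464041 = 0.326884
  M+8: 0.36163955×0.33884041 + 0.1125107×0.48651918 = 0.177277
  M+10: 0.1125107×0.33884041 = 0.038123
Scale to base peak (0.326884) = 100: 7.4 : 41.3 : 91.3 : 100.0 : 54.2 : 11.7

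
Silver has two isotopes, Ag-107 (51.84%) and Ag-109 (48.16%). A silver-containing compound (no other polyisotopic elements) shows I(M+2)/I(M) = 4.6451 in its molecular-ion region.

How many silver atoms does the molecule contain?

5

For n independent Ag atoms, I(M+2)/I(M) = n · (abundance Ag-109) / (abundance Ag-107) = n · 0.4816/0.5184.
n = 4.6451 × 0.5184/0.4816 = 5.00 ≈ 5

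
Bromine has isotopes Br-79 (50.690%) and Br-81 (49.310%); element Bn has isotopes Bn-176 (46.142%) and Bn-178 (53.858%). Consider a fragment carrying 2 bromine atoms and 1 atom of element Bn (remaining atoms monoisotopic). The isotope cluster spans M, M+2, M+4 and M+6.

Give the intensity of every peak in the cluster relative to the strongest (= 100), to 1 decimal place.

Bromine pattern (n=2): 0.25694761 : 0.49990478 : 0.24314761
Element Bn pattern (n=1): 0.46142 : 0.53858
Convolve the two distributions (both contribute in 2-u steps):
  M: 0.25694761×0.46142 = 0.118561
  M+2: 0.25694761×0.53858 + 0.49990478×0.46142 = 0.369053
  M+4: 0.49990478×0.53858 + 0.24314761×0.46142 = 0.381432
  M+6: 0.24314761×0.53858 = 0.130954
Scale to base peak (0.381432) = 100: 31.1 : 96.8 : 100.0 : 34.3

31.1 : 96.8 : 100.0 : 34.3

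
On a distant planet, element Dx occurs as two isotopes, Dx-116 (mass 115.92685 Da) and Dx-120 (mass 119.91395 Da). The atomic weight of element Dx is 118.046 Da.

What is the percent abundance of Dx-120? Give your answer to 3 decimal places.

53.150%

Let x be the fractional abundance of Dx-116; then Dx-120 has abundance 1 − x.
115.92685·x + 119.91395·(1 − x) = 118.046
(115.92685 − 119.91395)·x = 118.046 − 119.91395
x = -1.86795 / -3.98710 = 0.46850 → 46.850% Dx-116, 53.150% Dx-120.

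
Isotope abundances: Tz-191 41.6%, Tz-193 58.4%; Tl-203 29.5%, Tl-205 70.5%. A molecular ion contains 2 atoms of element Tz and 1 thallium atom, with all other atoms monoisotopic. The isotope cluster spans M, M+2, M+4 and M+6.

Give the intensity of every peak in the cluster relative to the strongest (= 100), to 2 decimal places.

Element Tz pattern (n=2): 0.173056 : 0.485888 : 0.341056
Thallium pattern (n=1): 0.2950 : 0.7050
Convolve the two distributions (both contribute in 2-u steps):
  M: 0.173056×0.2950 = 0.051052
  M+2: 0.173056×0.7050 + 0.485888×0.2950 = 0.265341
  M+4: 0.485888×0.7050 + 0.341056×0.2950 = 0.443163
  M+6: 0.341056×0.7050 = 0.240444
Scale to base peak (0.443163) = 100: 11.52 : 59.87 : 100.00 : 54.26

11.52 : 59.87 : 100.00 : 54.26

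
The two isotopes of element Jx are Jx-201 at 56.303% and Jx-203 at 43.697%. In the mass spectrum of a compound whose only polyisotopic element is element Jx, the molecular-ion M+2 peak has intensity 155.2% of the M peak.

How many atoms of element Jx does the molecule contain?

The M+2/M ratio from n Jx atoms is n · q/p = n · 0.43697/0.56303.
n = 1.552 × 0.56303/0.43697 = 2.00 ≈ 2

2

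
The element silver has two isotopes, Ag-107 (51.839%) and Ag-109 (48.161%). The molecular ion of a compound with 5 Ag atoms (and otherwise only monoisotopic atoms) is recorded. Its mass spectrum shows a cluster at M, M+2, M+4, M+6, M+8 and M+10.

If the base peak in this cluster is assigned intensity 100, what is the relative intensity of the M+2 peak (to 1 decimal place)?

Binomial terms of (0.51839 + 0.48161)^5: M 0.0374, M+2 0.1739, M+4 0.3231, M+6 0.3002, M+8 0.1394, M+10 0.0259 → M+4 is the base peak.
P(M+4) = C(5,2) × 0.51839^3 × 0.48161^2 = 10 × 0.13930601 × 0.23194819 = 0.323118 (base)
P(M+2) = C(5,1) × 0.51839^4 × 0.48161^1 = 5 × 0.07221484 × 0.48161 = 0.173897
Relative intensity = 0.173897 / 0.323118 × 100 = 53.8

53.8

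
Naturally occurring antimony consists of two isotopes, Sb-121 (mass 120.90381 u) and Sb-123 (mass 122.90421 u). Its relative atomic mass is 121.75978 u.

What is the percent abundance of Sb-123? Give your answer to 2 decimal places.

Writing the weighted mean with unknown fraction x of Sb-121:
120.90381·x + 122.90421·(1 − x) = 121.75978
(120.90381 − 122.90421)·x = 121.75978 − 122.90421
x = -1.14443 / -2.00040 = 0.57210 → 57.21% Sb-121, 42.79% Sb-123.

42.79%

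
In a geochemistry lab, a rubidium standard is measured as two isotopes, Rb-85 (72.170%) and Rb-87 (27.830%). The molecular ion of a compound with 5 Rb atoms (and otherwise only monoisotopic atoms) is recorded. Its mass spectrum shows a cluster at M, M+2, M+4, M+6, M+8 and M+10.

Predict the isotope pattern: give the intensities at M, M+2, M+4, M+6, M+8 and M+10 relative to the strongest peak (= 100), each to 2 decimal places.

51.86 : 100.00 : 77.12 : 29.74 : 5.73 : 0.44

The 5 Rb atoms are independent, so intensities follow the terms of (0.72170 + 0.27830)^5.
P(M) = 0.72170^5 = 0.195787
P(M+2) = 5 × 0.72170^4 × 0.27830^1 = 0.377494
P(M+4) = 10 × 0.72170^3 × 0.27830^2 = 0.291136
P(M+6) = 10 × 0.72170^2 × 0.27830^3 = 0.112267
P(M+8) = 5 × 0.72170^1 × 0.27830^4 = 0.021646
P(M+10) = 0.27830^5 = 0.001669
The M+2 peak is largest (0.377494); scaling to 100 gives 51.86 : 100.00 : 77.12 : 29.74 : 5.73 : 0.44.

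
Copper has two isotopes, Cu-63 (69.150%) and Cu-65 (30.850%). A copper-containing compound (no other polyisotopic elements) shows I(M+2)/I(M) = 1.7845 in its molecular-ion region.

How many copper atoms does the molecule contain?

4

For n independent Cu atoms, I(M+2)/I(M) = n · (abundance Cu-65) / (abundance Cu-63) = n · 0.30850/0.69150.
n = 1.7845 × 0.69150/0.30850 = 4.00 ≈ 4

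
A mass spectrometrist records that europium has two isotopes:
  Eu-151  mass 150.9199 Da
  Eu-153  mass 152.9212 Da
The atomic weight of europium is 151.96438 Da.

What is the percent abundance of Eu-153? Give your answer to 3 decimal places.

52.190%

With x = fraction of Eu-151 (so Eu-153 is 1 − x):
150.9199·x + 152.9212·(1 − x) = 151.96438
(150.9199 − 152.9212)·x = 151.96438 − 152.9212
x = -0.95682 / -2.0013 = 0.47810 → 47.810% Eu-151, 52.190% Eu-153.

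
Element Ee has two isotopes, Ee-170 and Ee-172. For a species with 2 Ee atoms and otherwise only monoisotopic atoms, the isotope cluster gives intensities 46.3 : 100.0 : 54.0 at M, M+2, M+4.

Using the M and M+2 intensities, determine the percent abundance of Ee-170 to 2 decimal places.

48.08%

If p is the fraction of Ee that is Ee-170, then I(M+2)/I(M) = [C(2,1)·p^1·(1−p)] / p^2 = 2·(1−p)/p = 100.0/46.3 = 2.1598
(1−p)/p = 2.1598/2 = 1.0799  ⇒  p = 1/(1 + 1.0799) = 0.4808
Ee-170: 48.08%, Ee-172: 51.92%.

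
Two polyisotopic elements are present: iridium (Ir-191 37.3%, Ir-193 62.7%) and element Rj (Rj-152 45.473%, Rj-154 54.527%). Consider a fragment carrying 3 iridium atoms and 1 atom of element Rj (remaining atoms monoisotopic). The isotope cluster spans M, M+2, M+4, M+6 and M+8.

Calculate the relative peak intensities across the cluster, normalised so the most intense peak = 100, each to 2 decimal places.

6.70 : 41.85 : 97.38 : 100.00 : 38.19

Iridium pattern (n=3): 0.05189512 : 0.26170165 : 0.43991135 : 0.24649188
Element Rj pattern (n=1): 0.45473 : 0.54527
Convolve the two distributions (both contribute in 2-u steps):
  M: 0.05189512×0.45473 = 0.023598
  M+2: 0.05189512×0.54527 + 0.26170165×0.45473 = 0.147300
  M+4: 0.26170165×0.54527 + 0.43991135×0.45473 = 0.342739
  M+6: 0.43991135×0.54527 + 0.24649188×0.45473 = 0.351958
  M+8: 0.24649188×0.54527 = 0.134405
Scale to base peak (0.351958) = 100: 6.70 : 41.85 : 97.38 : 100.00 : 38.19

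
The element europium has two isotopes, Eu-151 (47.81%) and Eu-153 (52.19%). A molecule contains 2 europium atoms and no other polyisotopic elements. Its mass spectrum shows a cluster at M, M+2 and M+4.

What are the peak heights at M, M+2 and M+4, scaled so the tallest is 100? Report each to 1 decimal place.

45.8 : 100.0 : 54.6

The 2 Eu atoms are independent, so intensities follow the terms of (0.4781 + 0.5219)^2.
P(M) = 0.4781^2 = 0.228580
P(M+2) = 2 × 0.4781^1 × 0.5219^1 = 0.499041
P(M+4) = 0.5219^2 = 0.272380
The M+2 peak is largest (0.499041); scaling to 100 gives 45.8 : 100.0 : 54.6.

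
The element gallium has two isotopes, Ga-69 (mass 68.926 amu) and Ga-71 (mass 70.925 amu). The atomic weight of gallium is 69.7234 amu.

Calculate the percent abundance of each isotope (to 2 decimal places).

Ga-69: 60.11%, Ga-71: 39.89%

With x = fraction of Ga-69 (so Ga-71 is 1 − x):
68.926·x + 70.925·(1 − x) = 69.7234
(68.926 − 70.925)·x = 69.7234 − 70.925
x = -1.2016 / -1.999 = 0.60110 → 60.11% Ga-69, 39.89% Ga-71.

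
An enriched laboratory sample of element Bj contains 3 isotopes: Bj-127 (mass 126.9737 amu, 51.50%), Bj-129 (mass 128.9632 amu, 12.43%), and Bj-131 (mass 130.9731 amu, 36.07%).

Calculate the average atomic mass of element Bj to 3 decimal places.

Weight each isotope mass by its fractional abundance: 0.5150 × 126.9737 + 0.1243 × 128.9632 + 0.3607 × 130.9731
= 65.39146 + 16.03013 + 47.24200 = 128.66359 amu

128.664 amu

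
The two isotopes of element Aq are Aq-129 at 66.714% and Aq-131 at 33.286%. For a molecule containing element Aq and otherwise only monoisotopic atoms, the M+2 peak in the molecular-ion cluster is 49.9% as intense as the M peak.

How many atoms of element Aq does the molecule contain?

1

With n Aq atoms, P(M+2)/P(M) = C(n,1)·p^(n−1)q / p^n = n·q/p = n · 0.33286/0.66714.
n = 0.499 × 0.66714/0.33286 = 1.00 ≈ 1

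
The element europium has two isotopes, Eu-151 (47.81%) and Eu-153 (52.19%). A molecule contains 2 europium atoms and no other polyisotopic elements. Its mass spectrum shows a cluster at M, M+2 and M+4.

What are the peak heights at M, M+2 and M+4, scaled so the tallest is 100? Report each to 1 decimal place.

45.8 : 100.0 : 54.6

Expanding (0.4781 + 0.5219)^2:
P(M) = 0.4781^2 = 0.228580
P(M+2) = 2 × 0.4781^1 × 0.5219^1 = 0.499041
P(M+4) = 0.5219^2 = 0.272380
The M+2 peak is largest (0.499041); scaling to 100 gives 45.8 : 100.0 : 54.6.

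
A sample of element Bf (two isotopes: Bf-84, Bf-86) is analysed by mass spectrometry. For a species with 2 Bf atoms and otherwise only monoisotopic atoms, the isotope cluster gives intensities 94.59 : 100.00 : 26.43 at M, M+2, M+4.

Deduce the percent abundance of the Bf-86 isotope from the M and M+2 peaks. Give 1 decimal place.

34.6%

Write p for the Bf-84 fraction. I(M+2)/I(M) = [C(2,1)·p^1·(1−p)] / p^2 = 2·(1−p)/p = 100.00/94.59 = 1.0572
(1−p)/p = 1.0572/2 = 0.5286  ⇒  p = 1/(1 + 0.5286) = 0.6542
Bf-84: 65.4%, Bf-86: 34.6%.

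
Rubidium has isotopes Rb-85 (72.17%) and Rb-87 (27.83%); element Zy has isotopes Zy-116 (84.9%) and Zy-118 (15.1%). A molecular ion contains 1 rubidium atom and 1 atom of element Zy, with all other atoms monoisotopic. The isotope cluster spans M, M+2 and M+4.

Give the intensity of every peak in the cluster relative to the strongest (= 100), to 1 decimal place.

100.0 : 56.3 : 6.9

Rubidium pattern (n=1): 0.7217 : 0.2783
Element Zy pattern (n=1): 0.8490 : 0.1510
Convolve the two distributions (both contribute in 2-u steps):
  M: 0.7217×0.8490 = 0.612723
  M+2: 0.7217×0.1510 + 0.2783×0.8490 = 0.345253
  M+4: 0.2783×0.1510 = 0.042023
Scale to base peak (0.612723) = 100: 100.0 : 56.3 : 6.9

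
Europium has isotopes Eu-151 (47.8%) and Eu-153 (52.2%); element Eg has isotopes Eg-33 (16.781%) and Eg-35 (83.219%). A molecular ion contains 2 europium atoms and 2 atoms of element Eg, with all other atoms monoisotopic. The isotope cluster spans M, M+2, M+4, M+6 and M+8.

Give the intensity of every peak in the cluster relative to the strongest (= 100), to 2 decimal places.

1.53 : 18.47 : 72.39 : 100.00 : 44.75

Europium pattern (n=2): 0.228484 : 0.499032 : 0.272484
Element Eg pattern (n=2): 0.0281602 : 0.27929961 : 0.6925402
Convolve the two distributions (both contribute in 2-u steps):
  M: 0.228484×0.0281602 = 0.006434
  M+2: 0.228484×0.27929961 + 0.499032×0.0281602 = 0.077868
  M+4: 0.228484×0.6925402 + 0.499032×0.27929961 + 0.272484×0.0281602 = 0.305287
  M+6: 0.499032×0.6925402 + 0.272484×0.27929961 = 0.421704
  M+8: 0.272484×0.6925402 = 0.188706
Scale to base peak (0.421704) = 100: 1.53 : 18.47 : 72.39 : 100.00 : 44.75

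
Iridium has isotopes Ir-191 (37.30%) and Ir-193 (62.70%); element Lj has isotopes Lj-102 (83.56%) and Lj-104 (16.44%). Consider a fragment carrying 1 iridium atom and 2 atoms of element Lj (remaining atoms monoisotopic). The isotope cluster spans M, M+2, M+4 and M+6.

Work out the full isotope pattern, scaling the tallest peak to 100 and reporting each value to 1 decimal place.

Iridium pattern (n=1): 0.3730 : 0.6270
Element Lj pattern (n=2): 0.69822736 : 0.27474528 : 0.02702736
Convolve the two distributions (both contribute in 2-u steps):
  M: 0.3730×0.69822736 = 0.260439
  M+2: 0.3730×0.27474528 + 0.6270×0.69822736 = 0.540269
  M+4: 0.3730×0.02702736 + 0.6270×0.27474528 = 0.182346
  M+6: 0.6270×0.02702736 = 0.016946
Scale to base peak (0.540269) = 100: 48.2 : 100.0 : 33.8 : 3.1

48.2 : 100.0 : 33.8 : 3.1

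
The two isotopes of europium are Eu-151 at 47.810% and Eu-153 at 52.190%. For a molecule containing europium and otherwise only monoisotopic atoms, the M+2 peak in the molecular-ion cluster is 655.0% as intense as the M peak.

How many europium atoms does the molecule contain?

For n independent Eu atoms, I(M+2)/I(M) = n · (abundance Eu-153) / (abundance Eu-151) = n · 0.52190/0.47810.
n = 6.550 × 0.47810/0.52190 = 6.00 ≈ 6

6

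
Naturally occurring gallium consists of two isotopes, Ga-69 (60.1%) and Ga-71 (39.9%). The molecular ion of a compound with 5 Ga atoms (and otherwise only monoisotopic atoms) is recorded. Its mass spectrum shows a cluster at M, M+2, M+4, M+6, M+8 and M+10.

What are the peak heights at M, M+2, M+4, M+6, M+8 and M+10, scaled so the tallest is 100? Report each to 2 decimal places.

22.69 : 75.31 : 100.00 : 66.39 : 22.04 : 2.93

Expanding (0.601 + 0.399)^5:
P(M) = 0.601^5 = 0.078410
P(M+2) = 5 × 0.601^4 × 0.399^1 = 0.260280
P(M+4) = 10 × 0.601^3 × 0.399^2 = 0.345596
P(M+6) = 10 × 0.601^2 × 0.399^3 = 0.229439
P(M+8) = 5 × 0.601^1 × 0.399^4 = 0.076162
P(M+10) = 0.399^5 = 0.010113
The M+4 peak is largest (0.345596); scaling to 100 gives 22.69 : 75.31 : 100.00 : 66.39 : 22.04 : 2.93.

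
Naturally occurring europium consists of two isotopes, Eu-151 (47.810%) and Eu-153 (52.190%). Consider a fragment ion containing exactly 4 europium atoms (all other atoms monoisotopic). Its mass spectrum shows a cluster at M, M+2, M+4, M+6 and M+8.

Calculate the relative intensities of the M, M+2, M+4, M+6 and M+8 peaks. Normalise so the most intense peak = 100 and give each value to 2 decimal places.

13.99 : 61.07 : 100.00 : 72.77 : 19.86

Expanding (0.47810 + 0.52190)^4:
P(M) = 0.47810^4 = 0.052249
P(M+2) = 4 × 0.47810^3 × 0.52190^1 = 0.228141
P(M+4) = 6 × 0.47810^2 × 0.52190^2 = 0.373563
P(M+6) = 4 × 0.47810^1 × 0.52190^3 = 0.271857
P(M+8) = 0.52190^4 = 0.074191
The M+4 peak is largest (0.373563); scaling to 100 gives 13.99 : 61.07 : 100.00 : 72.77 : 19.86.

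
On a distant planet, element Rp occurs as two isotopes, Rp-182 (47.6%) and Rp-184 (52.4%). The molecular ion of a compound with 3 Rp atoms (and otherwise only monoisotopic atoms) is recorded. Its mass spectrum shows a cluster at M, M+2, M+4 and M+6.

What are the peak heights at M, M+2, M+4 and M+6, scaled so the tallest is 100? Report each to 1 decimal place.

Expanding (0.476 + 0.524)^3:
P(M) = 0.476^3 = 0.107850
P(M+2) = 3 × 0.476^2 × 0.524^1 = 0.356177
P(M+4) = 3 × 0.476^1 × 0.524^2 = 0.392095
P(M+6) = 0.524^3 = 0.143878
The M+4 peak is largest (0.392095); scaling to 100 gives 27.5 : 90.8 : 100.0 : 36.7.

27.5 : 90.8 : 100.0 : 36.7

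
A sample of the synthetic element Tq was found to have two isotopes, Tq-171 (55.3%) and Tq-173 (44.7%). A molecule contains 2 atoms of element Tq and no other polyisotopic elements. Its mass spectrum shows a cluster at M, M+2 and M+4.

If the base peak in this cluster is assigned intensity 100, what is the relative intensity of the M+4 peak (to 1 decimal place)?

Binomial terms of (0.553 + 0.447)^2: M 0.3058, M+2 0.4944, M+4 0.1998 → M+2 is the base peak.
P(M+2) = C(2,1) × 0.553^1 × 0.447^1 = 2 × 0.5530 × 0.4470 = 0.494382 (base)
P(M+4) = C(2,2) × 0.553^0 × 0.447^2 = 1 × 1.0000 × 0.199809 = 0.199809
Relative intensity = 0.199809 / 0.494382 × 100 = 40.4

40.4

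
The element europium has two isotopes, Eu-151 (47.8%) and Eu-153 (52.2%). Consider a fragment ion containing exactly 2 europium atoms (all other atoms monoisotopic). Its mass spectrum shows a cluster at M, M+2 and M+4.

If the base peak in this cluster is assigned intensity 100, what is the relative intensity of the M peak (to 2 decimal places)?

45.79

Binomial terms of (0.478 + 0.522)^2: M 0.2285, M+2 0.4990, M+4 0.2725 → M+2 is the base peak.
P(M+2) = C(2,1) × 0.478^1 × 0.522^1 = 2 × 0.4780 × 0.5220 = 0.499032 (base)
P(M) = C(2,0) × 0.478^2 × 0.522^0 = 1 × 0.228484 × 1.0000 = 0.228484
Relative intensity = 0.228484 / 0.499032 × 100 = 45.79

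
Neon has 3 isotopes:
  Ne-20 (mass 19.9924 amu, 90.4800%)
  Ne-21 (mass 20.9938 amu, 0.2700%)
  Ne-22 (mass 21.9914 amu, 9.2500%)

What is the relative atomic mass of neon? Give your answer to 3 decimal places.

Weight each isotope mass by its fractional abundance: 0.904800 × 19.9924 + 0.002700 × 20.9938 + 0.092500 × 21.9914
= 18.08912 + 0.05668 + 2.03420 = 20.18000 amu

20.180 amu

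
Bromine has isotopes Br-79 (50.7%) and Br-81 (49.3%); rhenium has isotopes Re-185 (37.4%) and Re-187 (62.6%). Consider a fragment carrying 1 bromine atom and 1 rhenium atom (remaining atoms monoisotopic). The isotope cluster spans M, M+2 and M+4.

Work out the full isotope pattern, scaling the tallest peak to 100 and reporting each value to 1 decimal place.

37.8 : 100.0 : 61.5

Bromine pattern (n=1): 0.5070 : 0.4930
Rhenium pattern (n=1): 0.3740 : 0.6260
Convolve the two distributions (both contribute in 2-u steps):
  M: 0.5070×0.3740 = 0.189618
  M+2: 0.5070×0.6260 + 0.4930×0.3740 = 0.501764
  M+4: 0.4930×0.6260 = 0.308618
Scale to base peak (0.501764) = 100: 37.8 : 100.0 : 61.5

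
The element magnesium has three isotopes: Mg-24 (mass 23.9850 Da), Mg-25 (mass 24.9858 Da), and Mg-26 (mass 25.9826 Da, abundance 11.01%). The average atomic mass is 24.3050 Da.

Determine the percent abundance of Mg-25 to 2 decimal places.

10.00%

The remaining 88.99% is split between Mg-24 (fraction x) and Mg-25 (fraction 0.8899 − x).
Substituting: 23.9850x + 24.9858(0.8899 − x) = 21.44431574
(23.9850 − 24.9858)x = -0.79054768  ⇒  x = 0.78992, y = 0.09998
Mg-24: 78.99%, Mg-25: 10.00%.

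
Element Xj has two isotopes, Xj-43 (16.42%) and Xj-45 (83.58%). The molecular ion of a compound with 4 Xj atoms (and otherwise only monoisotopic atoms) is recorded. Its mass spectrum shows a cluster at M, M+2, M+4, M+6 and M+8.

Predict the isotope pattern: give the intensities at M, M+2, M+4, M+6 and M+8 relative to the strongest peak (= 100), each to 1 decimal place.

0.1 : 3.0 : 23.2 : 78.6 : 100.0

Each Xj atom is independently Xj-43 (p = 0.1642) or Xj-45 (q = 0.8358); the cluster is the binomial expansion (p + q)^4.
P(M) = 0.1642^4 = 0.000727
P(M+2) = 4 × 0.1642^3 × 0.8358^1 = 0.014801
P(M+4) = 6 × 0.1642^2 × 0.8358^2 = 0.113006
P(M+6) = 4 × 0.1642^1 × 0.8358^3 = 0.383478
P(M+8) = 0.8358^4 = 0.487988
The M+8 peak is largest (0.487988); scaling to 100 gives 0.1 : 3.0 : 23.2 : 78.6 : 100.0.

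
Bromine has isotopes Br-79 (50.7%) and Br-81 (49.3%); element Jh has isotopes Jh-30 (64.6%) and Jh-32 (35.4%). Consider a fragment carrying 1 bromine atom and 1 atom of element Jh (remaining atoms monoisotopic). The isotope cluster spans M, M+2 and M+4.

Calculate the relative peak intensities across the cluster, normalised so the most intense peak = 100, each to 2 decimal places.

Bromine pattern (n=1): 0.5070 : 0.4930
Element Jh pattern (n=1): 0.6460 : 0.3540
Convolve the two distributions (both contribute in 2-u steps):
  M: 0.5070×0.6460 = 0.327522
  M+2: 0.5070×0.3540 + 0.4930×0.6460 = 0.497956
  M+4: 0.4930×0.3540 = 0.174522
Scale to base peak (0.497956) = 100: 65.77 : 100.00 : 35.05

65.77 : 100.00 : 35.05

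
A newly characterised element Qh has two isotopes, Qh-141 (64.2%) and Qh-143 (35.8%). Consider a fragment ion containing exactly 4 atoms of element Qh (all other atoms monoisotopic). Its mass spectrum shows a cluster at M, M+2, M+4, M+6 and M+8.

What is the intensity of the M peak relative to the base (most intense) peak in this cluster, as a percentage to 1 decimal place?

(0.642 + 0.358)^4 gives M 0.1699, M+2 0.3789, M+4 0.3169, M+6 0.1178, M+8 0.0164; the largest is M+2.
P(M+2) = C(4,1) × 0.642^3 × 0.358^1 = 4 × 0.26460929 × 0.3580 = 0.378921 (base)
P(M) = C(4,0) × 0.642^4 × 0.358^0 = 1 × 0.16987916 × 1.0000 = 0.169879
Relative intensity = 0.169879 / 0.378921 × 100 = 44.8

44.8%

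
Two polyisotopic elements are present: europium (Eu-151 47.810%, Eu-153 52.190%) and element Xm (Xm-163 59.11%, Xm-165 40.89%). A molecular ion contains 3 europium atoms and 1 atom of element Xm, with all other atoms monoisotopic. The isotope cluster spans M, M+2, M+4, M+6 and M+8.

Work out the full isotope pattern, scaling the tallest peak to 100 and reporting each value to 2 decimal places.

17.12 : 67.92 : 100.00 : 64.62 : 15.41

Europium pattern (n=3): 0.10928391 : 0.3578871 : 0.39067407 : 0.14215492
Element Xm pattern (n=1): 0.5911 : 0.4089
Convolve the two distributions (both contribute in 2-u steps):
  M: 0.10928391×0.5911 = 0.064598
  M+2: 0.10928391×0.4089 + 0.3578871×0.5911 = 0.256233
  M+4: 0.3578871×0.4089 + 0.39067407×0.5911 = 0.377267
  M+6: 0.39067407×0.4089 + 0.14215492×0.5911 = 0.243774
  M+8: 0.14215492×0.4089 = 0.058127
Scale to base peak (0.377267) = 100: 17.12 : 67.92 : 100.00 : 64.62 : 15.41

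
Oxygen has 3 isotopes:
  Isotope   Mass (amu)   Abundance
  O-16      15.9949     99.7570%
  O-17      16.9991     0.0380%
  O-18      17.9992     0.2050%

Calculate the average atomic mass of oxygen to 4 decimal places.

15.9994 amu

The abundance-weighted mean is 0.997570 × 15.9949 + 0.000380 × 16.9991 + 0.002050 × 17.9992
= 15.95603 + 0.00646 + 0.03690 = 15.99939 amu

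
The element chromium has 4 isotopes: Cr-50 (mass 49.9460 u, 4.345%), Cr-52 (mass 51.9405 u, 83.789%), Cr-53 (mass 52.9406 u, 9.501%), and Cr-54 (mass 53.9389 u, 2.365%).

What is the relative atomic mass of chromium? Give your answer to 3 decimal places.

The abundance-weighted mean is 0.04345 × 49.9460 + 0.83789 × 51.9405 + 0.09501 × 52.9406 + 0.02365 × 53.9389
= 2.17015 + 43.52043 + 5.02989 + 1.27565 = 51.99612 u

51.996 u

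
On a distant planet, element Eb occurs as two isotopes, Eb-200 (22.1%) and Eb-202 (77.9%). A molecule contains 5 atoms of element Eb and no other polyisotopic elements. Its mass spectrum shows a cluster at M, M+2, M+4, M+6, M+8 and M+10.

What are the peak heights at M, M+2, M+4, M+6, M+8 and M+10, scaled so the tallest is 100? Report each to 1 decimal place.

The 5 Eb atoms are independent, so intensities follow the terms of (0.221 + 0.779)^5.
P(M) = 0.221^5 = 0.000527
P(M+2) = 5 × 0.221^4 × 0.779^1 = 0.009291
P(M+4) = 10 × 0.221^3 × 0.779^2 = 0.065502
P(M+6) = 10 × 0.221^2 × 0.779^3 = 0.230886
P(M+8) = 5 × 0.221^1 × 0.779^4 = 0.406923
P(M+10) = 0.779^5 = 0.286871
The M+8 peak is largest (0.406923); scaling to 100 gives 0.1 : 2.3 : 16.1 : 56.7 : 100.0 : 70.5.

0.1 : 2.3 : 16.1 : 56.7 : 100.0 : 70.5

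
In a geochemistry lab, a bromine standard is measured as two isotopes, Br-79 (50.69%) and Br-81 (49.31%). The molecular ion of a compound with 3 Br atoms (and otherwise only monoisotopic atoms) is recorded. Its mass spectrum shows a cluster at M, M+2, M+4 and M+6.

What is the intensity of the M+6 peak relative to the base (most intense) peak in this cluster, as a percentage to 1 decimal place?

Term probabilities: M 0.1302, M+2 0.3801, M+4 0.3698, M+6 0.1199. Base peak = M+2.
P(M+2) = C(3,1) × 0.5069^2 × 0.4931^1 = 3 × 0.25694761 × 0.4931 = 0.380103 (base)
P(M+6) = C(3,3) × 0.5069^0 × 0.4931^3 = 1 × 1.0000 × 0.11989609 = 0.119896
Relative intensity = 0.119896 / 0.380103 × 100 = 31.5

31.5%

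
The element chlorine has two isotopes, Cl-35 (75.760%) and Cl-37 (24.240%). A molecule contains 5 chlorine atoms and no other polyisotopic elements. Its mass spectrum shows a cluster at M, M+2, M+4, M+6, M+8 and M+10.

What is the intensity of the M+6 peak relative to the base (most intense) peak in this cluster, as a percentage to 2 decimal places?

(0.75760 + 0.24240)^5 gives M 0.2496, M+2 0.3993, M+4 0.2555, M+6 0.0817, M+8 0.0131, M+10 0.0008; the largest is M+2.
P(M+2) = C(5,1) × 0.75760^4 × 0.24240^1 = 5 × 0.32942751 × 0.2424 = 0.399266 (base)
P(M+6) = C(5,3) × 0.75760^2 × 0.24240^3 = 10 × 0.57395776 × 0.01424288 = 0.081748
Relative intensity = 0.081748 / 0.399266 × 100 = 20.47

20.47%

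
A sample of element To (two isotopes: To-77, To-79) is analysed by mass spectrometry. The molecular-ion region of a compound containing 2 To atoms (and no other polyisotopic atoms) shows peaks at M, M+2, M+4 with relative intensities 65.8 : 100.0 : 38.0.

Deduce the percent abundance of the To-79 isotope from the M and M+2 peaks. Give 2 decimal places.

43.18%

If p is the fraction of To that is To-77, then I(M+2)/I(M) = [C(2,1)·p^1·(1−p)] / p^2 = 2·(1−p)/p = 100.0/65.8 = 1.5198
(1−p)/p = 1.5198/2 = 0.7599  ⇒  p = 1/(1 + 0.7599) = 0.5682
To-77: 56.82%, To-79: 43.18%.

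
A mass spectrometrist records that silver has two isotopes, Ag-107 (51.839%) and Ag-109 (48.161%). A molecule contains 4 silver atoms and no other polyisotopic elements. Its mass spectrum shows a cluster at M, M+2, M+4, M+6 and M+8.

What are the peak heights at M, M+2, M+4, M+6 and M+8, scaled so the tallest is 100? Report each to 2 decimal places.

Each Ag atom is independently Ag-107 (p = 0.51839) or Ag-109 (q = 0.48161); the cluster is the binomial expansion (p + q)^4.
P(M) = 0.51839^4 = 0.072215
P(M+2) = 4 × 0.51839^3 × 0.48161^1 = 0.268365
P(M+4) = 6 × 0.51839^2 × 0.48161^2 = 0.373986
P(M+6) = 4 × 0.51839^1 × 0.48161^3 = 0.231634
P(M+8) = 0.48161^4 = 0.053800
The M+4 peak is largest (0.373986); scaling to 100 gives 19.31 : 71.76 : 100.00 : 61.94 : 14.39.

19.31 : 71.76 : 100.00 : 61.94 : 14.39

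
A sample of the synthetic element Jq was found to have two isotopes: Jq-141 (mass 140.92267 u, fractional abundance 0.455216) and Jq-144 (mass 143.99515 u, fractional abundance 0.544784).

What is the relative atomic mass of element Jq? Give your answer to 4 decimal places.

Ar = Σ fᵢ·mᵢ = 0.455216 × 140.92267 + 0.544784 × 143.99515
= 64.150254 + 78.446254 = 142.596508 u

142.5965 u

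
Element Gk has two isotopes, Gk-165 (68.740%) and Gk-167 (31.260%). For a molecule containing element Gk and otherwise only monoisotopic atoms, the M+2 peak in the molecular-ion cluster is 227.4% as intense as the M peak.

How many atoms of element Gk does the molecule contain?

With n Gk atoms, P(M+2)/P(M) = C(n,1)·p^(n−1)q / p^n = n·q/p = n · 0.31260/0.68740.
n = 2.274 × 0.68740/0.31260 = 5.00 ≈ 5

5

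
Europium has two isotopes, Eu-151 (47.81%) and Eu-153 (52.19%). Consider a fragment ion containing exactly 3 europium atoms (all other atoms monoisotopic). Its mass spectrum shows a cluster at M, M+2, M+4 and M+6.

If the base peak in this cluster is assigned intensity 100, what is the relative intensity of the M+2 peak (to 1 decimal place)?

91.6

(0.4781 + 0.5219)^3 gives M 0.1093, M+2 0.3579, M+4 0.3907, M+6 0.1422; the largest is M+4.
P(M+4) = C(3,2) × 0.4781^1 × 0.5219^2 = 3 × 0.4781 × 0.27237961 = 0.390674 (base)
P(M+2) = C(3,1) × 0.4781^2 × 0.5219^1 = 3 × 0.22857961 × 0.5219 = 0.357887
Relative intensity = 0.357887 / 0.390674 × 100 = 91.6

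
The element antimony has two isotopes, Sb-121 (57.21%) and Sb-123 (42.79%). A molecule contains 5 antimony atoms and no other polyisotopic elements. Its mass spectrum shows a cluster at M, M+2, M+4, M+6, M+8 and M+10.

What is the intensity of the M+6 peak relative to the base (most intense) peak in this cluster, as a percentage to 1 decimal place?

74.8%

Binomial terms of (0.5721 + 0.4279)^5: M 0.0613, M+2 0.2292, M+4 0.3428, M+6 0.2564, M+8 0.0959, M+10 0.0143 → M+4 is the base peak.
P(M+4) = C(5,2) × 0.5721^3 × 0.4279^2 = 10 × 0.18724742 × 0.18309841 = 0.342847 (base)
P(M+6) = C(5,3) × 0.5721^2 × 0.4279^3 = 10 × 0.32729841 × 0.07834781 = 0.256431
Relative intensity = 0.256431 / 0.342847 × 100 = 74.8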